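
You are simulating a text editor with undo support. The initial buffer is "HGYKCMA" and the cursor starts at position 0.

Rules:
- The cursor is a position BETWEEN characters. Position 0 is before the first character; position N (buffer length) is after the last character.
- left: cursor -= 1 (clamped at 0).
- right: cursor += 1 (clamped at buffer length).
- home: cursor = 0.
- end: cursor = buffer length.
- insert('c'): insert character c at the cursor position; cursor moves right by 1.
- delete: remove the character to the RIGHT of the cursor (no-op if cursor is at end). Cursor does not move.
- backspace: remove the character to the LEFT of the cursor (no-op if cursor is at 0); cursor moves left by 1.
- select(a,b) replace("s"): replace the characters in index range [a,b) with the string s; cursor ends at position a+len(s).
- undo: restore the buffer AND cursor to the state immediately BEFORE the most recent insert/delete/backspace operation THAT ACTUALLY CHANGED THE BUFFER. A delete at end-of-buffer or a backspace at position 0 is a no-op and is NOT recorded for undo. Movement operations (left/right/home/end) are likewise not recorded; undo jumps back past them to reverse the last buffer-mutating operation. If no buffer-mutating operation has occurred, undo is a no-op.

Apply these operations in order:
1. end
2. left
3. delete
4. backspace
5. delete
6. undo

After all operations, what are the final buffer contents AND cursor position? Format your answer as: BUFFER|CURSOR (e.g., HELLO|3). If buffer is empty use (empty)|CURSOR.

After op 1 (end): buf='HGYKCMA' cursor=7
After op 2 (left): buf='HGYKCMA' cursor=6
After op 3 (delete): buf='HGYKCM' cursor=6
After op 4 (backspace): buf='HGYKC' cursor=5
After op 5 (delete): buf='HGYKC' cursor=5
After op 6 (undo): buf='HGYKCM' cursor=6

Answer: HGYKCM|6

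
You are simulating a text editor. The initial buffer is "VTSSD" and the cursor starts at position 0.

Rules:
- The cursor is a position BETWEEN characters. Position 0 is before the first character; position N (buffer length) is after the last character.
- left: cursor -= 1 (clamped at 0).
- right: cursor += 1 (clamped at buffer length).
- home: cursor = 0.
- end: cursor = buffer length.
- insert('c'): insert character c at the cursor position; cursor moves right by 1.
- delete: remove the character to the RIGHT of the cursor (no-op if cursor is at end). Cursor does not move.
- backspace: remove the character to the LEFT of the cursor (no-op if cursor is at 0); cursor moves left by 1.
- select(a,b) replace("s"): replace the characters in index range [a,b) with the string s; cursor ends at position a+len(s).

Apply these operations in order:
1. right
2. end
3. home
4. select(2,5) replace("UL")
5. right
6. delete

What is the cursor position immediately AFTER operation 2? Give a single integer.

After op 1 (right): buf='VTSSD' cursor=1
After op 2 (end): buf='VTSSD' cursor=5

Answer: 5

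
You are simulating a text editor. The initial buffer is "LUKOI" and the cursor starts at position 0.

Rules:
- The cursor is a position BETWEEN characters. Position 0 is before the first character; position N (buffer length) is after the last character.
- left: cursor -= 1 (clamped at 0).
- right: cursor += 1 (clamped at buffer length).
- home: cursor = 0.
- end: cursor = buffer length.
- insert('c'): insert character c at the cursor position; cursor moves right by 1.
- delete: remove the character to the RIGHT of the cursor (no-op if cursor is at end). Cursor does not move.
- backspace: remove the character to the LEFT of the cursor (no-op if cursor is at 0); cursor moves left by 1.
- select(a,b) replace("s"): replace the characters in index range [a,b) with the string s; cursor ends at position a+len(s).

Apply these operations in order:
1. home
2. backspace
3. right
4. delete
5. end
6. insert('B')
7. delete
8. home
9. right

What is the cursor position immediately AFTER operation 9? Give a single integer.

Answer: 1

Derivation:
After op 1 (home): buf='LUKOI' cursor=0
After op 2 (backspace): buf='LUKOI' cursor=0
After op 3 (right): buf='LUKOI' cursor=1
After op 4 (delete): buf='LKOI' cursor=1
After op 5 (end): buf='LKOI' cursor=4
After op 6 (insert('B')): buf='LKOIB' cursor=5
After op 7 (delete): buf='LKOIB' cursor=5
After op 8 (home): buf='LKOIB' cursor=0
After op 9 (right): buf='LKOIB' cursor=1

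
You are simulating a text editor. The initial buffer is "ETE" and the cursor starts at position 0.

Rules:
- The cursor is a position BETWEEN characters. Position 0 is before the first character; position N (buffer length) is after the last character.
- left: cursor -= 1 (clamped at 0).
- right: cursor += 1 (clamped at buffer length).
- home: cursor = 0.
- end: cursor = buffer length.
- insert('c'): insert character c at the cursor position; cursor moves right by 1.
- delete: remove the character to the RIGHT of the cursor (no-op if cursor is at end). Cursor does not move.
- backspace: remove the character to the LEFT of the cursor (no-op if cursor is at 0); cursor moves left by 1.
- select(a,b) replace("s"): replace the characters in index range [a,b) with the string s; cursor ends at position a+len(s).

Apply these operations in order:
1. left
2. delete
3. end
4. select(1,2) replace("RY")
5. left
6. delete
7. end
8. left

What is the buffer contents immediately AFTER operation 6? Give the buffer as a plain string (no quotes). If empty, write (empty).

Answer: TR

Derivation:
After op 1 (left): buf='ETE' cursor=0
After op 2 (delete): buf='TE' cursor=0
After op 3 (end): buf='TE' cursor=2
After op 4 (select(1,2) replace("RY")): buf='TRY' cursor=3
After op 5 (left): buf='TRY' cursor=2
After op 6 (delete): buf='TR' cursor=2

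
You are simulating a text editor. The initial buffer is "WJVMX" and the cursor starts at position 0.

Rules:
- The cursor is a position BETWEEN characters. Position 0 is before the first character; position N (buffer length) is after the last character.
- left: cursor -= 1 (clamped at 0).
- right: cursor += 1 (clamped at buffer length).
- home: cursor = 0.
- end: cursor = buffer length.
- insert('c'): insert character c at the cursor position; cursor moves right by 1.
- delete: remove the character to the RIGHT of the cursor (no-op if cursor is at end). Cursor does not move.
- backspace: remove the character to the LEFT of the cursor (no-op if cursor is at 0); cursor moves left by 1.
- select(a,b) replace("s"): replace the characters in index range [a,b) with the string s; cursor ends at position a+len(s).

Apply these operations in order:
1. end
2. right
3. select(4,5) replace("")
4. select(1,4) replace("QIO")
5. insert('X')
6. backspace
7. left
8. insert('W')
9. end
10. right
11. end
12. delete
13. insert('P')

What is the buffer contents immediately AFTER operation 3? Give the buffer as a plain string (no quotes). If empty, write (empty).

Answer: WJVM

Derivation:
After op 1 (end): buf='WJVMX' cursor=5
After op 2 (right): buf='WJVMX' cursor=5
After op 3 (select(4,5) replace("")): buf='WJVM' cursor=4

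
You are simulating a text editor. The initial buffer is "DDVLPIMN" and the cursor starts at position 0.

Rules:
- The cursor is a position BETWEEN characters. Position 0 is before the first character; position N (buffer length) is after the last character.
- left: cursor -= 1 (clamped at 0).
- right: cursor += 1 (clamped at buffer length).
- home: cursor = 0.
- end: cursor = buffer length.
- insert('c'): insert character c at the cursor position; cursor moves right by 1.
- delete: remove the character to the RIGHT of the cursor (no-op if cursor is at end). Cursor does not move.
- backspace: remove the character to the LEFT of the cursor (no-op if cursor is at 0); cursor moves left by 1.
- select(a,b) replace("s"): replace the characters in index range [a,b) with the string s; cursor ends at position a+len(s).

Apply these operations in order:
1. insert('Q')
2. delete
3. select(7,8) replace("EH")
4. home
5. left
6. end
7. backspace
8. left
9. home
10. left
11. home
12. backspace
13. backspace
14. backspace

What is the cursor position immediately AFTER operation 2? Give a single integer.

After op 1 (insert('Q')): buf='QDDVLPIMN' cursor=1
After op 2 (delete): buf='QDVLPIMN' cursor=1

Answer: 1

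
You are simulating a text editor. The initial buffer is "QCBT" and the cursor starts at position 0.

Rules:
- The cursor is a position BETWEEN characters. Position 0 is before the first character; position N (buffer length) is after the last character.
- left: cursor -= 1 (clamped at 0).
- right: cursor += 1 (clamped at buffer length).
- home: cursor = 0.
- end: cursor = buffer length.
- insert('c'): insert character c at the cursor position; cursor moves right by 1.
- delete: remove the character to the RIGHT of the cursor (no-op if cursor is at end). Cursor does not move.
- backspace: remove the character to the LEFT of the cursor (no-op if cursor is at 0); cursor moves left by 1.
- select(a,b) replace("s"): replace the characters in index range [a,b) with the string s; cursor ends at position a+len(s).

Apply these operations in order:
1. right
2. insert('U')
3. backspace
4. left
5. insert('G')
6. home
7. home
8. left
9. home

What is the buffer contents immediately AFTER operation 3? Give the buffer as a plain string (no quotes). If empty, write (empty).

After op 1 (right): buf='QCBT' cursor=1
After op 2 (insert('U')): buf='QUCBT' cursor=2
After op 3 (backspace): buf='QCBT' cursor=1

Answer: QCBT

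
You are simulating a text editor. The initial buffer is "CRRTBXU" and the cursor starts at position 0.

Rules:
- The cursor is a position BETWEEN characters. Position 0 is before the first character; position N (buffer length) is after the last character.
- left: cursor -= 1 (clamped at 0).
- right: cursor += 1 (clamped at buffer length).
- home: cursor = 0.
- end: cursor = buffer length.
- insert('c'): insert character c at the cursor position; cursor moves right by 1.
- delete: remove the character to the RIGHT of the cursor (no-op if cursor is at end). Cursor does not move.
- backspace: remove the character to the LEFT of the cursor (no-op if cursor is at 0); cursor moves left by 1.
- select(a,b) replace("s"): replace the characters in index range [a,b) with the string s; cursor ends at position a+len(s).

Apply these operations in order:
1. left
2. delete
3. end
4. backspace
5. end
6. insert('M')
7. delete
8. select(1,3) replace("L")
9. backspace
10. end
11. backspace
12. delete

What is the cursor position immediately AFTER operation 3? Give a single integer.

After op 1 (left): buf='CRRTBXU' cursor=0
After op 2 (delete): buf='RRTBXU' cursor=0
After op 3 (end): buf='RRTBXU' cursor=6

Answer: 6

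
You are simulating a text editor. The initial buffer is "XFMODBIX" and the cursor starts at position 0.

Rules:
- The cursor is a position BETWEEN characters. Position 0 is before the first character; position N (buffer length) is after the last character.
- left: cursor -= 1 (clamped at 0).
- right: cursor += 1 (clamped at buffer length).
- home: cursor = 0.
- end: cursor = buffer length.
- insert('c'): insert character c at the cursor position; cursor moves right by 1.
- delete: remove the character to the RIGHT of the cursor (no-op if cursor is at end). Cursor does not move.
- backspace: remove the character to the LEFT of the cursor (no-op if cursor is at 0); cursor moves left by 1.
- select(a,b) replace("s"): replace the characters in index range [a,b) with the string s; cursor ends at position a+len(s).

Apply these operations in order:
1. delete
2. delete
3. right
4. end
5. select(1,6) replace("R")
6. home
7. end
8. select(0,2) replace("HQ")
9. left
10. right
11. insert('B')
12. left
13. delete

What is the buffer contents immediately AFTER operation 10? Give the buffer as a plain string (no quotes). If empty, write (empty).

Answer: HQ

Derivation:
After op 1 (delete): buf='FMODBIX' cursor=0
After op 2 (delete): buf='MODBIX' cursor=0
After op 3 (right): buf='MODBIX' cursor=1
After op 4 (end): buf='MODBIX' cursor=6
After op 5 (select(1,6) replace("R")): buf='MR' cursor=2
After op 6 (home): buf='MR' cursor=0
After op 7 (end): buf='MR' cursor=2
After op 8 (select(0,2) replace("HQ")): buf='HQ' cursor=2
After op 9 (left): buf='HQ' cursor=1
After op 10 (right): buf='HQ' cursor=2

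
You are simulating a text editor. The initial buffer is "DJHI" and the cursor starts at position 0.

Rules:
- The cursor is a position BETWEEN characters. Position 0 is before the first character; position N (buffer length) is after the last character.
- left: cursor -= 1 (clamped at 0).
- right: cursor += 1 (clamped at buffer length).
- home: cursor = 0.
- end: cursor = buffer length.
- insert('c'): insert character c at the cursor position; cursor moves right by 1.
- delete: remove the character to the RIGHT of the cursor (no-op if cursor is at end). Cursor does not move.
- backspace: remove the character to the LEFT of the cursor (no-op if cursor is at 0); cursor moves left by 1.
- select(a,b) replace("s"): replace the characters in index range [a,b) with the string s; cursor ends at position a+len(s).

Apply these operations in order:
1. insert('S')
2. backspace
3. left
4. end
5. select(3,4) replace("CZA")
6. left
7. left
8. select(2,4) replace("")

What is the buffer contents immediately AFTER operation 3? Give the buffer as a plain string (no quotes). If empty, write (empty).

Answer: DJHI

Derivation:
After op 1 (insert('S')): buf='SDJHI' cursor=1
After op 2 (backspace): buf='DJHI' cursor=0
After op 3 (left): buf='DJHI' cursor=0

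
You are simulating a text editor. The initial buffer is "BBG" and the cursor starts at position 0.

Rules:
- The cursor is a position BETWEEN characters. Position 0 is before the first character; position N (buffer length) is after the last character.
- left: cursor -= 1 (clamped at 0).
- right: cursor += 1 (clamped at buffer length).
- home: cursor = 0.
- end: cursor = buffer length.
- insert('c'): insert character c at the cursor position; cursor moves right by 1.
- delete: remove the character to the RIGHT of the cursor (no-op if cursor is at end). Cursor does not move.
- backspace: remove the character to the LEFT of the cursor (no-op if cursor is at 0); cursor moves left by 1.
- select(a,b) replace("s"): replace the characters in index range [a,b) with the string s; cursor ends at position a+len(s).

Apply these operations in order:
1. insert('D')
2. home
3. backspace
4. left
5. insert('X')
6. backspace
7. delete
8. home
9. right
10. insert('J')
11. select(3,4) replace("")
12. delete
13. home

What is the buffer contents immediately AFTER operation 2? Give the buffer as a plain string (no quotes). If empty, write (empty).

After op 1 (insert('D')): buf='DBBG' cursor=1
After op 2 (home): buf='DBBG' cursor=0

Answer: DBBG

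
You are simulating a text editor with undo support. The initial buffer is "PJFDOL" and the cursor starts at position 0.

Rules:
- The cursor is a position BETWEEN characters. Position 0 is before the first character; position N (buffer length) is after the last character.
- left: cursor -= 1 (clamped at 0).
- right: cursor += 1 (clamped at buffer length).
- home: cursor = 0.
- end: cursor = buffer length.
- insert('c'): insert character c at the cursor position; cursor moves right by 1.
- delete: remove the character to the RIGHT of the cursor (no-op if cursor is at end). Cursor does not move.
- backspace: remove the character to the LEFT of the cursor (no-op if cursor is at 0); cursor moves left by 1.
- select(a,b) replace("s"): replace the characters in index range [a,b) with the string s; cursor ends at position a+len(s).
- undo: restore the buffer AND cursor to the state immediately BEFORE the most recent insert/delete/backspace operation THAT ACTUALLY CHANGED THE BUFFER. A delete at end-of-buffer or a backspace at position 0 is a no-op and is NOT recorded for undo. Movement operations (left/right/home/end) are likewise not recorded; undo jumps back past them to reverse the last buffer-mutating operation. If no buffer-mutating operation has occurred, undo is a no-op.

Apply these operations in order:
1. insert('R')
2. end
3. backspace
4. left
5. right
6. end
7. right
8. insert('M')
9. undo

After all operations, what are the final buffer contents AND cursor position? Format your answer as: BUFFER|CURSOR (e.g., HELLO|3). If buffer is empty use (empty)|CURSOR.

Answer: RPJFDO|6

Derivation:
After op 1 (insert('R')): buf='RPJFDOL' cursor=1
After op 2 (end): buf='RPJFDOL' cursor=7
After op 3 (backspace): buf='RPJFDO' cursor=6
After op 4 (left): buf='RPJFDO' cursor=5
After op 5 (right): buf='RPJFDO' cursor=6
After op 6 (end): buf='RPJFDO' cursor=6
After op 7 (right): buf='RPJFDO' cursor=6
After op 8 (insert('M')): buf='RPJFDOM' cursor=7
After op 9 (undo): buf='RPJFDO' cursor=6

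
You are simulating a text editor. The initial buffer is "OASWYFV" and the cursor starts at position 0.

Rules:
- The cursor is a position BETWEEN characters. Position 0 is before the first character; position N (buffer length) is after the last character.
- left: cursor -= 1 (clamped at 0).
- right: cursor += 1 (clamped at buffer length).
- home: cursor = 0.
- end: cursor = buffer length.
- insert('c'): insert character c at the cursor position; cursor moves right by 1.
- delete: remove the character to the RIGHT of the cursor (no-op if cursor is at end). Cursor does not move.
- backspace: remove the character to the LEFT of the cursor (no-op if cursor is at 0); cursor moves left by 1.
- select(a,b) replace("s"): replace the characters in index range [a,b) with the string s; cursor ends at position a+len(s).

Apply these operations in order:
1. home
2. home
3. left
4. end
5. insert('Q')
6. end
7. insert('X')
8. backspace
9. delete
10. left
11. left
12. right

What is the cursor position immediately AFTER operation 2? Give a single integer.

Answer: 0

Derivation:
After op 1 (home): buf='OASWYFV' cursor=0
After op 2 (home): buf='OASWYFV' cursor=0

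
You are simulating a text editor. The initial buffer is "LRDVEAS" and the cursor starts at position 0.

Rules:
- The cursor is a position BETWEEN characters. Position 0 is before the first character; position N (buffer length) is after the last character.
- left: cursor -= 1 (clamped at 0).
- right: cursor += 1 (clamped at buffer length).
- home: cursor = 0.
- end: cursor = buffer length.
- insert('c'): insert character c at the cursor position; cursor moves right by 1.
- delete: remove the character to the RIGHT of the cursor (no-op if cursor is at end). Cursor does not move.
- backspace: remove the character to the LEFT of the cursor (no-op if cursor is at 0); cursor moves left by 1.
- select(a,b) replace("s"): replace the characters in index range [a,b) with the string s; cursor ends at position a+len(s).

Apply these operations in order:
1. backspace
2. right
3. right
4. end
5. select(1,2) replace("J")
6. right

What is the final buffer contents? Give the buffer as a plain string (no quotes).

After op 1 (backspace): buf='LRDVEAS' cursor=0
After op 2 (right): buf='LRDVEAS' cursor=1
After op 3 (right): buf='LRDVEAS' cursor=2
After op 4 (end): buf='LRDVEAS' cursor=7
After op 5 (select(1,2) replace("J")): buf='LJDVEAS' cursor=2
After op 6 (right): buf='LJDVEAS' cursor=3

Answer: LJDVEAS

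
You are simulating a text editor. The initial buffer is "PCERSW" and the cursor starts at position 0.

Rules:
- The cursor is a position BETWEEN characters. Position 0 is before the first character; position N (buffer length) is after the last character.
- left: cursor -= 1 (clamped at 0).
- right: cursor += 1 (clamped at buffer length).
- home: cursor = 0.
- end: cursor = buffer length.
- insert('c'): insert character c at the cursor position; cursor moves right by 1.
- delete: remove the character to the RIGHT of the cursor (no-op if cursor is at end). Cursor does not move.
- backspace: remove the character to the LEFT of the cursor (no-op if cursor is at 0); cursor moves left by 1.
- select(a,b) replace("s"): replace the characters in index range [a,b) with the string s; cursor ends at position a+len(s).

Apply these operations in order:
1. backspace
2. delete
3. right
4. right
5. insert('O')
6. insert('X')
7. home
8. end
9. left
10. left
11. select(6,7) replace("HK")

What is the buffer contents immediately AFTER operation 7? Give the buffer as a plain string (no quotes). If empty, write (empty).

After op 1 (backspace): buf='PCERSW' cursor=0
After op 2 (delete): buf='CERSW' cursor=0
After op 3 (right): buf='CERSW' cursor=1
After op 4 (right): buf='CERSW' cursor=2
After op 5 (insert('O')): buf='CEORSW' cursor=3
After op 6 (insert('X')): buf='CEOXRSW' cursor=4
After op 7 (home): buf='CEOXRSW' cursor=0

Answer: CEOXRSW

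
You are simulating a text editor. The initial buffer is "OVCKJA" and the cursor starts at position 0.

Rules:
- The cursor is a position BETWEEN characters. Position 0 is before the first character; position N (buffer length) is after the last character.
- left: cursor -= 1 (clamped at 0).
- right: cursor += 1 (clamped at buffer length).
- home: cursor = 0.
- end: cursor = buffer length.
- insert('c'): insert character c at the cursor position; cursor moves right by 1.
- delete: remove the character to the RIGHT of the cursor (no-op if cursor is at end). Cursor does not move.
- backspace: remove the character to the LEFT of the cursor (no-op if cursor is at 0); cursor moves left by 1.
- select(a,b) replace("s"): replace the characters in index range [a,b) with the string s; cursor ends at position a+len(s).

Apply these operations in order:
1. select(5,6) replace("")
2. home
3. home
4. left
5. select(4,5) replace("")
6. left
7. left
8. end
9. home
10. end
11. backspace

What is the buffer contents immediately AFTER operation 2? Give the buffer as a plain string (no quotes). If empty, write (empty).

Answer: OVCKJ

Derivation:
After op 1 (select(5,6) replace("")): buf='OVCKJ' cursor=5
After op 2 (home): buf='OVCKJ' cursor=0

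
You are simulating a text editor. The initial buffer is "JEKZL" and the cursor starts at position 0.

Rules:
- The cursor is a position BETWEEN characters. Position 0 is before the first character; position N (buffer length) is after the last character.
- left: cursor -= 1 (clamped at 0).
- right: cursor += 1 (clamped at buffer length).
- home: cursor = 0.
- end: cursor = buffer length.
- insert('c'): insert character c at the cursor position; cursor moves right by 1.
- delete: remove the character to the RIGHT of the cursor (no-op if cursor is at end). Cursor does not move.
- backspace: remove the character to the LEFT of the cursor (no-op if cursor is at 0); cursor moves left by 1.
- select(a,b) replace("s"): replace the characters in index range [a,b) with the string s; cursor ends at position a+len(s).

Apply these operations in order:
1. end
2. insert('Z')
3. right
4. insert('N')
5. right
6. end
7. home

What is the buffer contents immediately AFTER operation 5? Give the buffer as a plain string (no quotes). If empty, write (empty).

After op 1 (end): buf='JEKZL' cursor=5
After op 2 (insert('Z')): buf='JEKZLZ' cursor=6
After op 3 (right): buf='JEKZLZ' cursor=6
After op 4 (insert('N')): buf='JEKZLZN' cursor=7
After op 5 (right): buf='JEKZLZN' cursor=7

Answer: JEKZLZN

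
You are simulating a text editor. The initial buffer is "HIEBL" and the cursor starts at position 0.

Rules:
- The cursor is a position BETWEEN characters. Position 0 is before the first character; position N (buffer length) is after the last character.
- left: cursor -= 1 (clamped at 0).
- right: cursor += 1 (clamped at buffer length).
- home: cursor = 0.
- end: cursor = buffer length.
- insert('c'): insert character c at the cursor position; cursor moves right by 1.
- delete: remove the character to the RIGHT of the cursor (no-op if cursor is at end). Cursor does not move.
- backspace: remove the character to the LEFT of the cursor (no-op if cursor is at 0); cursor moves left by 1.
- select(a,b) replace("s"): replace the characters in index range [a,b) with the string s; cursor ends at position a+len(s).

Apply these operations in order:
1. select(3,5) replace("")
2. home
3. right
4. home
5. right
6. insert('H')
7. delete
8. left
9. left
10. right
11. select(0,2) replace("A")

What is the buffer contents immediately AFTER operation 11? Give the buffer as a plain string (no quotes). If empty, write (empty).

Answer: AE

Derivation:
After op 1 (select(3,5) replace("")): buf='HIE' cursor=3
After op 2 (home): buf='HIE' cursor=0
After op 3 (right): buf='HIE' cursor=1
After op 4 (home): buf='HIE' cursor=0
After op 5 (right): buf='HIE' cursor=1
After op 6 (insert('H')): buf='HHIE' cursor=2
After op 7 (delete): buf='HHE' cursor=2
After op 8 (left): buf='HHE' cursor=1
After op 9 (left): buf='HHE' cursor=0
After op 10 (right): buf='HHE' cursor=1
After op 11 (select(0,2) replace("A")): buf='AE' cursor=1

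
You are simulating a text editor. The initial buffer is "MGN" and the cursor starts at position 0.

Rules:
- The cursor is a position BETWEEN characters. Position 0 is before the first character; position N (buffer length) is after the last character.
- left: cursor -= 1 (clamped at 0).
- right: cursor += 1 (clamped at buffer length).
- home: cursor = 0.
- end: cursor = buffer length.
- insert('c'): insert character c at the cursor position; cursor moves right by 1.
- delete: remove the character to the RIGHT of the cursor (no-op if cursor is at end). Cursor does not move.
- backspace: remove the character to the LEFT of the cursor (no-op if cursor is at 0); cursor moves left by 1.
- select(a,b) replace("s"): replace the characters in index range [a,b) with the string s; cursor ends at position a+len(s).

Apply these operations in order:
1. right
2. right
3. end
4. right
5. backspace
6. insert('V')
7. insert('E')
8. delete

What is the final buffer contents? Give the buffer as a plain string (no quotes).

After op 1 (right): buf='MGN' cursor=1
After op 2 (right): buf='MGN' cursor=2
After op 3 (end): buf='MGN' cursor=3
After op 4 (right): buf='MGN' cursor=3
After op 5 (backspace): buf='MG' cursor=2
After op 6 (insert('V')): buf='MGV' cursor=3
After op 7 (insert('E')): buf='MGVE' cursor=4
After op 8 (delete): buf='MGVE' cursor=4

Answer: MGVE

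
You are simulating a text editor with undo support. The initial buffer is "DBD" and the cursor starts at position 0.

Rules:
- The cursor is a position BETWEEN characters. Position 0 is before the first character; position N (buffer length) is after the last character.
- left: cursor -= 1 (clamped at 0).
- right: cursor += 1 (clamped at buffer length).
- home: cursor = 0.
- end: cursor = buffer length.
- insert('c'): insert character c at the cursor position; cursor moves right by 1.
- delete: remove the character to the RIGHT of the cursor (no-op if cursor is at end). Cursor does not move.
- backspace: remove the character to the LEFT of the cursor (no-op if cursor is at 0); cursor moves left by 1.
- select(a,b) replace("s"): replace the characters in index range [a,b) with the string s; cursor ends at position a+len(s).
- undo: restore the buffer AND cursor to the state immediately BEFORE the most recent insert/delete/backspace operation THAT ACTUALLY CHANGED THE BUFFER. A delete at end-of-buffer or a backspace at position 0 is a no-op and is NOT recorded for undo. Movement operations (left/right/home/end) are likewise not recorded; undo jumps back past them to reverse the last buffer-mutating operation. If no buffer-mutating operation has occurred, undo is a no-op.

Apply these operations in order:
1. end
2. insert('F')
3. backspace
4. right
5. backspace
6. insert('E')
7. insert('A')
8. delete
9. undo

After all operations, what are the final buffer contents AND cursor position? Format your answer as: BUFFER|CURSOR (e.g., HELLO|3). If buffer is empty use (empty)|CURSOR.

Answer: DBE|3

Derivation:
After op 1 (end): buf='DBD' cursor=3
After op 2 (insert('F')): buf='DBDF' cursor=4
After op 3 (backspace): buf='DBD' cursor=3
After op 4 (right): buf='DBD' cursor=3
After op 5 (backspace): buf='DB' cursor=2
After op 6 (insert('E')): buf='DBE' cursor=3
After op 7 (insert('A')): buf='DBEA' cursor=4
After op 8 (delete): buf='DBEA' cursor=4
After op 9 (undo): buf='DBE' cursor=3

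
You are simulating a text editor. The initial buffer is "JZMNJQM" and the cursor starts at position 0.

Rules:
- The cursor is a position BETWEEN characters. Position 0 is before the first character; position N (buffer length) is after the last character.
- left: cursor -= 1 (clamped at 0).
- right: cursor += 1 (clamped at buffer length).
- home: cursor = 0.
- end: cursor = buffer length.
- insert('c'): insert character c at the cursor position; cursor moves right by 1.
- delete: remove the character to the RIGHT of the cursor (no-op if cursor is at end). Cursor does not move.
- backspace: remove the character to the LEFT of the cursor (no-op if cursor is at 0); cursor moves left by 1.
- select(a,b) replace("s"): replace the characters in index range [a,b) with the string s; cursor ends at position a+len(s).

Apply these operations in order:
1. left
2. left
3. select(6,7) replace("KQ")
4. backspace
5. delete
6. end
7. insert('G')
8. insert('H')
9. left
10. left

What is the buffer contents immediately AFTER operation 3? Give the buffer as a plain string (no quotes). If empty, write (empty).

After op 1 (left): buf='JZMNJQM' cursor=0
After op 2 (left): buf='JZMNJQM' cursor=0
After op 3 (select(6,7) replace("KQ")): buf='JZMNJQKQ' cursor=8

Answer: JZMNJQKQ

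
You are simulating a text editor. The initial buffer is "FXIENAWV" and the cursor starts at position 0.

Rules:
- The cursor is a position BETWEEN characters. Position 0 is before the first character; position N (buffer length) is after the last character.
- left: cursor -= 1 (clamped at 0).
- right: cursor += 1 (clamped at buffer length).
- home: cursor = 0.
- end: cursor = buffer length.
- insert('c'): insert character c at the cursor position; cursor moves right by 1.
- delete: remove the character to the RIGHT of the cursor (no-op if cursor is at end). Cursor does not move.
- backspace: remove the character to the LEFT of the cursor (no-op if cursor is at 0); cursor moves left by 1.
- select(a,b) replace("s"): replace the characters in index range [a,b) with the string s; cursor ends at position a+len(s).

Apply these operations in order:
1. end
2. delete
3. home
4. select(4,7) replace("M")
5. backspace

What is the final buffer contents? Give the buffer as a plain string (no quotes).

After op 1 (end): buf='FXIENAWV' cursor=8
After op 2 (delete): buf='FXIENAWV' cursor=8
After op 3 (home): buf='FXIENAWV' cursor=0
After op 4 (select(4,7) replace("M")): buf='FXIEMV' cursor=5
After op 5 (backspace): buf='FXIEV' cursor=4

Answer: FXIEV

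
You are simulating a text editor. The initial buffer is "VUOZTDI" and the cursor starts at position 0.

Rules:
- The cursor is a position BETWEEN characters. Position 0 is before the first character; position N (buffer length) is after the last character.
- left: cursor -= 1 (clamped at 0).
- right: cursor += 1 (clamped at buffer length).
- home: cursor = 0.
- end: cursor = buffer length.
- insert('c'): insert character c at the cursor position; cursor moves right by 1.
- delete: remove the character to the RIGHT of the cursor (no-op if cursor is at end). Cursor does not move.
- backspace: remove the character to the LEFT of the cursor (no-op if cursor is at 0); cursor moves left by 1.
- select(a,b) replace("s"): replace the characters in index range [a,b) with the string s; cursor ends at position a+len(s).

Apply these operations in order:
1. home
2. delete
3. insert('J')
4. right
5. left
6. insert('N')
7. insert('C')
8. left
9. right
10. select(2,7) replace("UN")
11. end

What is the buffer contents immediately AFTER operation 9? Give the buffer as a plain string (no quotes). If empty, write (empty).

After op 1 (home): buf='VUOZTDI' cursor=0
After op 2 (delete): buf='UOZTDI' cursor=0
After op 3 (insert('J')): buf='JUOZTDI' cursor=1
After op 4 (right): buf='JUOZTDI' cursor=2
After op 5 (left): buf='JUOZTDI' cursor=1
After op 6 (insert('N')): buf='JNUOZTDI' cursor=2
After op 7 (insert('C')): buf='JNCUOZTDI' cursor=3
After op 8 (left): buf='JNCUOZTDI' cursor=2
After op 9 (right): buf='JNCUOZTDI' cursor=3

Answer: JNCUOZTDI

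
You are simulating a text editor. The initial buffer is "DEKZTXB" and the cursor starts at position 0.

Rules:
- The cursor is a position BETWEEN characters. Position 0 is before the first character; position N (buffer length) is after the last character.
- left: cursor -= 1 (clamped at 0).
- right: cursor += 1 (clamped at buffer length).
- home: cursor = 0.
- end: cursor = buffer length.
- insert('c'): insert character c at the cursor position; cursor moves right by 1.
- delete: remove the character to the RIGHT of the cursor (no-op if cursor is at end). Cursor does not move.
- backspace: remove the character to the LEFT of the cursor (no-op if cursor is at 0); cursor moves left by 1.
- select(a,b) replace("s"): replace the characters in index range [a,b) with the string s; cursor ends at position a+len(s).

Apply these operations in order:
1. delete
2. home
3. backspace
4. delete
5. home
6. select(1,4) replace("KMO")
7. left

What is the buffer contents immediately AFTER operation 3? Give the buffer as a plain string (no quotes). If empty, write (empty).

Answer: EKZTXB

Derivation:
After op 1 (delete): buf='EKZTXB' cursor=0
After op 2 (home): buf='EKZTXB' cursor=0
After op 3 (backspace): buf='EKZTXB' cursor=0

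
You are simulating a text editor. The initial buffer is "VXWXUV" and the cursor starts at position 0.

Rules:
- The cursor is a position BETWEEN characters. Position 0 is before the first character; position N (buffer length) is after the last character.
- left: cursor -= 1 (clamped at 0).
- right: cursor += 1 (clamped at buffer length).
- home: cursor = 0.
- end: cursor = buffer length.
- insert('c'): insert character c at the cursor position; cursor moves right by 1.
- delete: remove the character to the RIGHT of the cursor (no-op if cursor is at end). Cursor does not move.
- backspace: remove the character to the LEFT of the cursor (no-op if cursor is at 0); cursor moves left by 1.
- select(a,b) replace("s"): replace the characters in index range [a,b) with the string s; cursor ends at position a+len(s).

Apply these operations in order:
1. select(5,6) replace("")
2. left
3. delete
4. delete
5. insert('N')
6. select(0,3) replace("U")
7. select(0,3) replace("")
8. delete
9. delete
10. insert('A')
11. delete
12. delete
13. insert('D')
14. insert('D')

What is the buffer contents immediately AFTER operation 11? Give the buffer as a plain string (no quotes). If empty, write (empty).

Answer: A

Derivation:
After op 1 (select(5,6) replace("")): buf='VXWXU' cursor=5
After op 2 (left): buf='VXWXU' cursor=4
After op 3 (delete): buf='VXWX' cursor=4
After op 4 (delete): buf='VXWX' cursor=4
After op 5 (insert('N')): buf='VXWXN' cursor=5
After op 6 (select(0,3) replace("U")): buf='UXN' cursor=1
After op 7 (select(0,3) replace("")): buf='(empty)' cursor=0
After op 8 (delete): buf='(empty)' cursor=0
After op 9 (delete): buf='(empty)' cursor=0
After op 10 (insert('A')): buf='A' cursor=1
After op 11 (delete): buf='A' cursor=1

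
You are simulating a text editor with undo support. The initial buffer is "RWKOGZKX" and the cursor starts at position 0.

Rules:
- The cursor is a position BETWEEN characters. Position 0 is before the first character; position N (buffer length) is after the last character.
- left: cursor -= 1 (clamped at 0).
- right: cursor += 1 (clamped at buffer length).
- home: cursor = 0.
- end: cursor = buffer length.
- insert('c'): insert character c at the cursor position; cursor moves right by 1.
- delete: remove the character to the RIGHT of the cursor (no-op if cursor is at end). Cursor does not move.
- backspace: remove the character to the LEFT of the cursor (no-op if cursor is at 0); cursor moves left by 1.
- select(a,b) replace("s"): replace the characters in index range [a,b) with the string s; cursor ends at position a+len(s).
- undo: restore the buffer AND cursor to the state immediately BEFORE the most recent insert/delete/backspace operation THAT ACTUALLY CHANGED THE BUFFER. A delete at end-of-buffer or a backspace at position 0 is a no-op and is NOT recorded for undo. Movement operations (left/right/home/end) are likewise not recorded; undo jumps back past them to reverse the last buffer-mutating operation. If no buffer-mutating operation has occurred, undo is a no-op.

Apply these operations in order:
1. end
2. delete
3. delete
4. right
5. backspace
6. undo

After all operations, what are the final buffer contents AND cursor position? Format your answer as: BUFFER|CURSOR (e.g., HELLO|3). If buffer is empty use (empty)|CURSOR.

After op 1 (end): buf='RWKOGZKX' cursor=8
After op 2 (delete): buf='RWKOGZKX' cursor=8
After op 3 (delete): buf='RWKOGZKX' cursor=8
After op 4 (right): buf='RWKOGZKX' cursor=8
After op 5 (backspace): buf='RWKOGZK' cursor=7
After op 6 (undo): buf='RWKOGZKX' cursor=8

Answer: RWKOGZKX|8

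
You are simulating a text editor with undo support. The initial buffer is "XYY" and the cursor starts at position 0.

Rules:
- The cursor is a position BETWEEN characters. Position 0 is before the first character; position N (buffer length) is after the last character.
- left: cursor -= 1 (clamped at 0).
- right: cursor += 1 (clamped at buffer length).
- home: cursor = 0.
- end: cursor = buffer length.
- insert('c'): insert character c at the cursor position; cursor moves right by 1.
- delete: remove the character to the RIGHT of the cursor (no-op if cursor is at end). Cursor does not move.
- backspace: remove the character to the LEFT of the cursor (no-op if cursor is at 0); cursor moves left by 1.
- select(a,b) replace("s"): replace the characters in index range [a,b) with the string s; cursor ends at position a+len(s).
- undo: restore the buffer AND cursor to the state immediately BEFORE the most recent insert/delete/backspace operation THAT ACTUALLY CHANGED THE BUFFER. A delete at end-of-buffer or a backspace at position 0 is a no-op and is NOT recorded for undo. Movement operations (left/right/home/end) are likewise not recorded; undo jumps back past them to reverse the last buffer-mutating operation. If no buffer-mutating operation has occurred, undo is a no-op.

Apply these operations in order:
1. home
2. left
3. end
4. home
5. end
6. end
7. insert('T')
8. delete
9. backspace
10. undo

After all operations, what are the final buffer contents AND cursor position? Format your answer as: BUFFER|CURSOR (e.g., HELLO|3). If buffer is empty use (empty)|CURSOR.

Answer: XYYT|4

Derivation:
After op 1 (home): buf='XYY' cursor=0
After op 2 (left): buf='XYY' cursor=0
After op 3 (end): buf='XYY' cursor=3
After op 4 (home): buf='XYY' cursor=0
After op 5 (end): buf='XYY' cursor=3
After op 6 (end): buf='XYY' cursor=3
After op 7 (insert('T')): buf='XYYT' cursor=4
After op 8 (delete): buf='XYYT' cursor=4
After op 9 (backspace): buf='XYY' cursor=3
After op 10 (undo): buf='XYYT' cursor=4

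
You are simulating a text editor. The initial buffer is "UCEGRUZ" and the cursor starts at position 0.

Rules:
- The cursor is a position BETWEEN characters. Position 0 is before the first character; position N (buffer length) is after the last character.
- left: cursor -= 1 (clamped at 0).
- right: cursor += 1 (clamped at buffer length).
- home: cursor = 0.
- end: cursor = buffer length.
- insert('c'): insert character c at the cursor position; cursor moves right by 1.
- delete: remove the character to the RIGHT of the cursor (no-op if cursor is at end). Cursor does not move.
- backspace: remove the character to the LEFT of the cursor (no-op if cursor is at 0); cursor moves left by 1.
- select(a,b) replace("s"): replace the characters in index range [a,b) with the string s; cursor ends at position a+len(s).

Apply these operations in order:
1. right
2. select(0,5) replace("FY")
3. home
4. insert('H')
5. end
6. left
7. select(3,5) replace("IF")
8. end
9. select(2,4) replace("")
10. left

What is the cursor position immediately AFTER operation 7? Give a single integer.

After op 1 (right): buf='UCEGRUZ' cursor=1
After op 2 (select(0,5) replace("FY")): buf='FYUZ' cursor=2
After op 3 (home): buf='FYUZ' cursor=0
After op 4 (insert('H')): buf='HFYUZ' cursor=1
After op 5 (end): buf='HFYUZ' cursor=5
After op 6 (left): buf='HFYUZ' cursor=4
After op 7 (select(3,5) replace("IF")): buf='HFYIF' cursor=5

Answer: 5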